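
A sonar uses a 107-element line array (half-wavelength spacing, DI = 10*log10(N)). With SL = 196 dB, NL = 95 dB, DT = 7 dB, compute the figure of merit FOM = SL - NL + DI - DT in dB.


Step 1: DI = 10*log10(107) = 20.29 dB
Step 2: FOM = SL - NL + DI - DT = 196 - 95 + 20.29 - 7 = 114.29

114.29 dB


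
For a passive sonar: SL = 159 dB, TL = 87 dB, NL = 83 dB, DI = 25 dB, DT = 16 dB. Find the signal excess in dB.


SE = SL - TL - NL + DI - DT = 159 - 87 - 83 + 25 - 16 = -2

-2 dB


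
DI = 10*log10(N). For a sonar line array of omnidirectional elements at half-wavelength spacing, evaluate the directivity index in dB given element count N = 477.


DI = 10*log10(477) = 26.79

26.79 dB


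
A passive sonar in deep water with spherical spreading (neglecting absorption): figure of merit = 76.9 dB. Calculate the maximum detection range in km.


At max range FOM = TL, so 20*log10(R) = 76.9
R = 10^(76.9/20) = 6998.42 m = 7.0 km

7.0 km


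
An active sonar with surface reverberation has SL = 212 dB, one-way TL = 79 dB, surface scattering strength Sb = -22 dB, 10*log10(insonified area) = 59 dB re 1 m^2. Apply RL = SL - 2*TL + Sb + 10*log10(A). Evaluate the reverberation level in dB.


RL = SL - 2*TL + Sb + 10*log10(A) = 212 - 2*79 + (-22) + 59 = 91

91 dB


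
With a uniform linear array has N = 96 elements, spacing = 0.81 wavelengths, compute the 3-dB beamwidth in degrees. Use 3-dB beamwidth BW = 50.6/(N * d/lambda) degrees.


BW = 50.6 / (96 * 0.81) = 50.6 / 77.76 = 0.65

0.65 deg


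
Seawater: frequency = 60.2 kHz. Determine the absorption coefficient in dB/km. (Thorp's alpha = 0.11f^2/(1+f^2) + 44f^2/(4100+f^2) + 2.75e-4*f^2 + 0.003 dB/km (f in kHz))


21.754 dB/km


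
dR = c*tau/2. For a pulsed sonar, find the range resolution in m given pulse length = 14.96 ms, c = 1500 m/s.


dR = c*tau/2 = 1500 * 14.96e-3 / 2 = 11.22

11.22 m


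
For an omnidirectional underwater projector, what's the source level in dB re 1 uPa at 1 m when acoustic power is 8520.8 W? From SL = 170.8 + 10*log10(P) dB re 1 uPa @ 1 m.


210.1 dB


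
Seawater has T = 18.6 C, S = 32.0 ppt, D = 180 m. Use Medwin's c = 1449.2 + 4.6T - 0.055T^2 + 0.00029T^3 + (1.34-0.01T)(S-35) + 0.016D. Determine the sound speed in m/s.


c = 1449.2 + 4.6*18.6 - 0.055*18.6^2 + 0.00029*18.6^3 + (1.34 - 0.01*18.6)*(32.0 - 35) + 0.016*180 = 1517.02

1517.02 m/s


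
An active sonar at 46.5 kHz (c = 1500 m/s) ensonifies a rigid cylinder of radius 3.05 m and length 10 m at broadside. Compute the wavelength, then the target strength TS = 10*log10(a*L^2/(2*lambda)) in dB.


Step 1: lambda = c/f = 1500/46500 = 0.03226 m
Step 2: TS = 10*log10(a*L^2/(2*lambda)) = 10*log10(3.05*10^2/(2*0.03226)) = 36.75

36.75 dB


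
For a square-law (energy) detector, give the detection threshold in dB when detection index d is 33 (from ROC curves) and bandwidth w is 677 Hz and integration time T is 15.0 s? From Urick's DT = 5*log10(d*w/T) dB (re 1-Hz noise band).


15.87 dB


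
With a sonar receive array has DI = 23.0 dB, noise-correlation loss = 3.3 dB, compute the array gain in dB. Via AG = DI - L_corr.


AG = DI - L_corr = 23.0 - 3.3 = 19.7

19.7 dB


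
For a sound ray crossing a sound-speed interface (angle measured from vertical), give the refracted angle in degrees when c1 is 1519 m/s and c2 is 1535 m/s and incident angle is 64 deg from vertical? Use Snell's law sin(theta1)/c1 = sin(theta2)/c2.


65.27 deg


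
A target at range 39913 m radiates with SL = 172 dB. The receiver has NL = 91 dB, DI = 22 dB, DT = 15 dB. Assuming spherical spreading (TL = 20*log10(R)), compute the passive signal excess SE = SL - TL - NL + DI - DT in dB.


-4.02 dB


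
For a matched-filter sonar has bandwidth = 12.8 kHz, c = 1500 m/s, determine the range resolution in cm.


5.86 cm


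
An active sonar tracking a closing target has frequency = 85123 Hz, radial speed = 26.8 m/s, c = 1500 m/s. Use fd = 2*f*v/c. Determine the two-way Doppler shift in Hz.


fd = 2*f*v/c = 2 * 85123 * 26.8 / 1500 = 3041.73

3041.73 Hz


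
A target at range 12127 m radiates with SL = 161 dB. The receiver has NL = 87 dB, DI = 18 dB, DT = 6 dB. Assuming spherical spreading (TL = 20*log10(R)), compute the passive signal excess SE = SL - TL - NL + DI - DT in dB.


4.32 dB


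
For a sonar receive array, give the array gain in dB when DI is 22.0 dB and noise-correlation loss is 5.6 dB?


AG = DI - L_corr = 22.0 - 5.6 = 16.4

16.4 dB


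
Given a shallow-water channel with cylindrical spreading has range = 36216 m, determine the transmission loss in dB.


TL = 10*log10(36216) = 45.59

45.59 dB


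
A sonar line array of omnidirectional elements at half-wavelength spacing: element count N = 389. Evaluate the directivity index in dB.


DI = 10*log10(389) = 25.9

25.9 dB


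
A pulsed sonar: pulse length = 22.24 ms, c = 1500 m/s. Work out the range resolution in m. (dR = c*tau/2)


dR = c*tau/2 = 1500 * 22.24e-3 / 2 = 16.68

16.68 m


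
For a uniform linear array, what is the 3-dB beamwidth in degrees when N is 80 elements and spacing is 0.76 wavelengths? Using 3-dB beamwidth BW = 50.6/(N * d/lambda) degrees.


0.83 deg


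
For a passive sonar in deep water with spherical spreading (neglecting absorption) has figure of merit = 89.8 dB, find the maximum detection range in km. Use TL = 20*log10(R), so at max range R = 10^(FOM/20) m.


At max range FOM = TL, so 20*log10(R) = 89.8
R = 10^(89.8/20) = 30902.95 m = 30.9 km

30.9 km


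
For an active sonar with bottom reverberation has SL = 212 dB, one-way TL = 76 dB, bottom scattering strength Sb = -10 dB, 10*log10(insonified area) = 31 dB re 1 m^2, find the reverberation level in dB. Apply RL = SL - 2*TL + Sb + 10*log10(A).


81 dB


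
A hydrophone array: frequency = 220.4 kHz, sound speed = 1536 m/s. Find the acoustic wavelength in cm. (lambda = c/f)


0.7 cm


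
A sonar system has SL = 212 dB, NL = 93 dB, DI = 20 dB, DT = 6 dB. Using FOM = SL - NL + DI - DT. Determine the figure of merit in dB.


FOM = SL - NL + DI - DT = 212 - 93 + 20 - 6 = 133

133 dB


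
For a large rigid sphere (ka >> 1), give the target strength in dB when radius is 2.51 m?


1.97 dB


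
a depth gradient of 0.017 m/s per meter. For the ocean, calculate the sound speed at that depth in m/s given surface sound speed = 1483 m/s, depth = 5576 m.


c = 1483 + 0.017 * 5576 = 1577.792

1577.792 m/s


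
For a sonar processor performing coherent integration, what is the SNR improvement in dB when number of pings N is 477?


Gain = 10*log10(477) = 26.79

26.79 dB


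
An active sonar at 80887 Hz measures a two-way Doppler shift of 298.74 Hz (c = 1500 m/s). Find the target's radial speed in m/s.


From fd = 2*f*v/c, v = c*fd/(2*f) = 1500 * 298.74 / (2*80887) = 2.77

2.77 m/s


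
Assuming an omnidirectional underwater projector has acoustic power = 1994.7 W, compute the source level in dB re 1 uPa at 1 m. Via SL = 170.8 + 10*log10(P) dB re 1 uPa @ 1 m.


203.8 dB


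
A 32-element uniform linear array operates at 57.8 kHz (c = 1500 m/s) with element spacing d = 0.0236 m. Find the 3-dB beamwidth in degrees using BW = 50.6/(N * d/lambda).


1.74 deg


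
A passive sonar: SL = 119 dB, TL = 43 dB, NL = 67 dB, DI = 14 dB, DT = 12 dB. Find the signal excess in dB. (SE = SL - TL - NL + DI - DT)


11 dB


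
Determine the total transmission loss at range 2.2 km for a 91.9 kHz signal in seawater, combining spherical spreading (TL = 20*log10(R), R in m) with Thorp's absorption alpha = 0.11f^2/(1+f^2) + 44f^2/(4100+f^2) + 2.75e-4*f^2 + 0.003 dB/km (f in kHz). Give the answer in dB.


Step 1 (Thorp): alpha = 0.11*8445.61/(1+8445.61) + 44*8445.61/(4100+8445.61) + 2.75e-4*8445.61 + 0.003 = 32.056 dB/km
Step 2: TL_spread = 20*log10(2200) = 66.85 dB
Step 3: TL_abs = alpha*R = 32.056 * 2.2 = 70.52 dB
Step 4: TL_total = 66.85 + 70.52 = 137.37

137.37 dB


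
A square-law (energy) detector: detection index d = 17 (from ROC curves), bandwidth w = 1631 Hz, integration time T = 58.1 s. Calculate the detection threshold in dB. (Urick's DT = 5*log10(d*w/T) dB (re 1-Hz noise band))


DT = 5*log10(d*w/T) = 5*log10(17 * 1631 / 58.1) = 5*log10(477.23) = 13.39

13.39 dB


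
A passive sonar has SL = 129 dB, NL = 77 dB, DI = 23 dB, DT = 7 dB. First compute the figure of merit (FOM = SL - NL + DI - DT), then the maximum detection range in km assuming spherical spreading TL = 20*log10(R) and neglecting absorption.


Step 1: FOM = SL - NL + DI - DT = 129 - 77 + 23 - 7 = 68 dB
Step 2: at max range FOM = TL = 20*log10(R), so R = 10^(68/20) = 2511.89 m = 2.51 km

2.51 km


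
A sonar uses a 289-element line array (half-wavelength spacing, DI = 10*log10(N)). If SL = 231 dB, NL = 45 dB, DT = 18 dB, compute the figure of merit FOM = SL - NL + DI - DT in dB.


Step 1: DI = 10*log10(289) = 24.61 dB
Step 2: FOM = SL - NL + DI - DT = 231 - 45 + 24.61 - 18 = 192.61

192.61 dB


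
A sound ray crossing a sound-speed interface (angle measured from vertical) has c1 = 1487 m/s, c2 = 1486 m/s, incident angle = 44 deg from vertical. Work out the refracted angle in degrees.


sin(theta2) = (c2/c1)*sin(theta1) = (1486/1487)*sin(44 deg) = 0.69419
theta2 = arcsin(0.69419) = 43.96

43.96 deg


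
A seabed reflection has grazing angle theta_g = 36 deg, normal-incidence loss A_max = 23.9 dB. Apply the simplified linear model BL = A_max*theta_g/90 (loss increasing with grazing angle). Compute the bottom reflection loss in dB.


BL = A_max * theta_g / 90 = 23.9 * 36 / 90 = 9.56

9.56 dB


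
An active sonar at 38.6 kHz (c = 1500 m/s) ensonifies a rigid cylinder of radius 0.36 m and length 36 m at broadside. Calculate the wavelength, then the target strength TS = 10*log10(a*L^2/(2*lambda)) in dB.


Step 1: lambda = c/f = 1500/38600 = 0.03886 m
Step 2: TS = 10*log10(a*L^2/(2*lambda)) = 10*log10(0.36*36^2/(2*0.03886)) = 37.78

37.78 dB


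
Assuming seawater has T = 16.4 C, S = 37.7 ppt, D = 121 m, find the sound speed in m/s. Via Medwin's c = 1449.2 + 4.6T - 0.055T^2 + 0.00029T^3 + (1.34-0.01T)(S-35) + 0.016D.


1516.24 m/s


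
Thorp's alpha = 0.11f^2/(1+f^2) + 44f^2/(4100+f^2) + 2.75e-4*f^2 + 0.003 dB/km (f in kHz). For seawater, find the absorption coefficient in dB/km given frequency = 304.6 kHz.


f^2 = 92781.16
alpha = 0.11*92781.16/(1+92781.16) + 44*92781.16/(4100+92781.16) + 2.75e-4*92781.16 + 0.003 = 67.766

67.766 dB/km


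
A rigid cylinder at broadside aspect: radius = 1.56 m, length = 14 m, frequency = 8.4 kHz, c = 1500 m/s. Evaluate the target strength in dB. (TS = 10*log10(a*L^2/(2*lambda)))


lambda = 1500/8400 = 0.17857 m
TS = 10*log10(1.56*14^2/(2*0.17857)) = 29.33

29.33 dB


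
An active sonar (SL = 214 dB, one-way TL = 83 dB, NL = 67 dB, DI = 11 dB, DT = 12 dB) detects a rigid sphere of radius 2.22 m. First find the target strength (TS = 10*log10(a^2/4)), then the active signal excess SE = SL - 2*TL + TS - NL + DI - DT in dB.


Step 1: TS = 10*log10(2.22^2/4) = 0.91 dB
Step 2: SE = SL - 2*TL + TS - NL + DI - DT = 214 - 2*83 + (0.91) - 67 + 11 - 12 = -19.09

-19.09 dB


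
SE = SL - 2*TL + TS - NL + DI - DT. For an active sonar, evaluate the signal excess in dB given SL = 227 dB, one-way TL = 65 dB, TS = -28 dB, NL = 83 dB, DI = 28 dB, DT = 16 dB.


SE = SL - 2*TL + TS - NL + DI - DT = 227 - 2*65 + (-28) - 83 + 28 - 16 = -2

-2 dB


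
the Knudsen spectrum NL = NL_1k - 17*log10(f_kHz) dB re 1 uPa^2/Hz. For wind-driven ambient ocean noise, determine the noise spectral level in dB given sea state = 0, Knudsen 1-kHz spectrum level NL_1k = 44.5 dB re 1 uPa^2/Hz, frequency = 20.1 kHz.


NL = NL_1k - 17*log10(f_kHz) = 44.5 - 17*log10(20.1) = 44.5 - (22.15) = 22.35

22.35 dB


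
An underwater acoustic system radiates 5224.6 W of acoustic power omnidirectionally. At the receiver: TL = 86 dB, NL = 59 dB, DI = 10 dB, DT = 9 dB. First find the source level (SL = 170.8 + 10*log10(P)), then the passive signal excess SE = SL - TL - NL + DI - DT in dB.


Step 1: SL = 170.8 + 10*log10(5224.6) = 207.98 dB
Step 2: SE = SL - TL - NL + DI - DT = 207.98 - 86 - 59 + 10 - 9 = 63.98

63.98 dB


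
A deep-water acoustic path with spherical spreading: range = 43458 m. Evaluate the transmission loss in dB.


TL = 20*log10(43458) = 92.76

92.76 dB


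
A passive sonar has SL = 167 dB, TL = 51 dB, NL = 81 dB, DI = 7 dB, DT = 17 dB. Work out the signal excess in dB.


25 dB


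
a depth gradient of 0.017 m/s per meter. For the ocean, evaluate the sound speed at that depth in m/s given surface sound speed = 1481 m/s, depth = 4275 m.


c = 1481 + 0.017 * 4275 = 1553.675

1553.675 m/s


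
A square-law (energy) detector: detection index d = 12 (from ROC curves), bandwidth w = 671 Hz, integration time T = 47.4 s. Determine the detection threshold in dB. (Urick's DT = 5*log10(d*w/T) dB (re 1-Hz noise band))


DT = 5*log10(d*w/T) = 5*log10(12 * 671 / 47.4) = 5*log10(169.87) = 11.15

11.15 dB


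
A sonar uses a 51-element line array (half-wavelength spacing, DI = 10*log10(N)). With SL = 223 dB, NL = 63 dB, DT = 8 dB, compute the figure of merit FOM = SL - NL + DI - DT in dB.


169.08 dB


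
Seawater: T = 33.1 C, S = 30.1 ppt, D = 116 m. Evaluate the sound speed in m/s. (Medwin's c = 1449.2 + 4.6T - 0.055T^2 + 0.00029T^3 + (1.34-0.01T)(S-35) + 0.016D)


c = 1449.2 + 4.6*33.1 - 0.055*33.1^2 + 0.00029*33.1^3 + (1.34 - 0.01*33.1)*(30.1 - 35) + 0.016*116 = 1548.63

1548.63 m/s


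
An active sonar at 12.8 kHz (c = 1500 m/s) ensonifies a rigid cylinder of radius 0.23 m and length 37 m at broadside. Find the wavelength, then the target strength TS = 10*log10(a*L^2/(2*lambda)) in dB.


Step 1: lambda = c/f = 1500/12800 = 0.11719 m
Step 2: TS = 10*log10(a*L^2/(2*lambda)) = 10*log10(0.23*37^2/(2*0.11719)) = 31.28

31.28 dB


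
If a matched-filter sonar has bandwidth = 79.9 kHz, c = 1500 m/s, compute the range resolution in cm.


0.94 cm


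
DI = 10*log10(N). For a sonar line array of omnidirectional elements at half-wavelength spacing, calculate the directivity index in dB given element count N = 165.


DI = 10*log10(165) = 22.17

22.17 dB


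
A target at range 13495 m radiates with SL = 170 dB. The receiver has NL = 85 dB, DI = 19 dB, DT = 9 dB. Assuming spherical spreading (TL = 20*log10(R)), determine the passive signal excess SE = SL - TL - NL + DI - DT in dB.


Step 1: TL = 20*log10(13495) = 82.6 dB
Step 2: SE = 170 - 82.6 - 85 + 19 - 9 = 12.4

12.4 dB


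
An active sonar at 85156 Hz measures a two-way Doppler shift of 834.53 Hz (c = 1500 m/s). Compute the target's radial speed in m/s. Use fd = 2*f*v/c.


From fd = 2*f*v/c, v = c*fd/(2*f) = 1500 * 834.53 / (2*85156) = 7.35

7.35 m/s


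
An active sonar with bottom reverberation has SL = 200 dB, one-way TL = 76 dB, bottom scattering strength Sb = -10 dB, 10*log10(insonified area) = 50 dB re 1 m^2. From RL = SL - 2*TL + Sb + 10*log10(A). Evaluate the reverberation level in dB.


88 dB


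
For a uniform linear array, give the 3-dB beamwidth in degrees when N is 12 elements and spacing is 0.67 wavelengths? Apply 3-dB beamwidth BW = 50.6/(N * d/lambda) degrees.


BW = 50.6 / (12 * 0.67) = 50.6 / 8.04 = 6.29

6.29 deg


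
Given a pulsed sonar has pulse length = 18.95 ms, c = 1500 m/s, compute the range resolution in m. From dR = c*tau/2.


dR = c*tau/2 = 1500 * 18.95e-3 / 2 = 14.2125

14.2125 m


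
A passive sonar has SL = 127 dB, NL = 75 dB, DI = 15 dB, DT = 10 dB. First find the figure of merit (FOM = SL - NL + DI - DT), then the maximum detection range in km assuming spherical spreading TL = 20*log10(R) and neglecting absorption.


Step 1: FOM = SL - NL + DI - DT = 127 - 75 + 15 - 10 = 57 dB
Step 2: at max range FOM = TL = 20*log10(R), so R = 10^(57/20) = 707.95 m = 0.71 km

0.71 km


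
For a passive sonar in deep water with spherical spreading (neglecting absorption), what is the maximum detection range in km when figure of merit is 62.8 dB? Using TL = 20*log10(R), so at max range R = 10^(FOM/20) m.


At max range FOM = TL, so 20*log10(R) = 62.8
R = 10^(62.8/20) = 1380.38 m = 1.38 km

1.38 km


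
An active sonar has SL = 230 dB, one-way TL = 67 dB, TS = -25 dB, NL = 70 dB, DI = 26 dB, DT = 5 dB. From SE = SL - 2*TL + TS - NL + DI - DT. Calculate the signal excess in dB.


22 dB


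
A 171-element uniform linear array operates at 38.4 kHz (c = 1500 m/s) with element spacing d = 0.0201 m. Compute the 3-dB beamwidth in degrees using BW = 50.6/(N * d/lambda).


Step 1: lambda = 1500/38400 = 0.03906 m
Step 2: d/lambda = 0.0201/0.03906 = 0.5146
Step 3: BW = 50.6/(N * d/lambda) = 50.6/(171 * 0.5146) = 0.58

0.58 deg


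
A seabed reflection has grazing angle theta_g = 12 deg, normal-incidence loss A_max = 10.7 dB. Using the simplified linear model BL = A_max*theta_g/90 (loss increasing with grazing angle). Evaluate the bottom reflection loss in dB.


1.43 dB


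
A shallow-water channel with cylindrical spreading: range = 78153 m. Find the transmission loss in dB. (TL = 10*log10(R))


TL = 10*log10(78153) = 48.93

48.93 dB


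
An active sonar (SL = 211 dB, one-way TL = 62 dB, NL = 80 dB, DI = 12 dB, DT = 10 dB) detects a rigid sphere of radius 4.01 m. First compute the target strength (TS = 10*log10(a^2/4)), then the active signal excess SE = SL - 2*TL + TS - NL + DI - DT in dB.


Step 1: TS = 10*log10(4.01^2/4) = 6.04 dB
Step 2: SE = SL - 2*TL + TS - NL + DI - DT = 211 - 2*62 + (6.04) - 80 + 12 - 10 = 15.04

15.04 dB


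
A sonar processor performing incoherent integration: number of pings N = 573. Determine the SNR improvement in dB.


13.79 dB


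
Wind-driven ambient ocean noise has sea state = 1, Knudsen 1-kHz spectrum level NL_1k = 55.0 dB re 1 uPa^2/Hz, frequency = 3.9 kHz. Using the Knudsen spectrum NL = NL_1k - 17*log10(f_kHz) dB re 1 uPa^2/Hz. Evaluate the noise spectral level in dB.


44.95 dB


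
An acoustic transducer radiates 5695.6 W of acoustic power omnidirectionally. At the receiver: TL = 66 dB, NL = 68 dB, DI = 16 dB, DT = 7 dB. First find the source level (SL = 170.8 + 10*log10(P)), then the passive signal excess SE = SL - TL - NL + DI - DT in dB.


Step 1: SL = 170.8 + 10*log10(5695.6) = 208.36 dB
Step 2: SE = SL - TL - NL + DI - DT = 208.36 - 66 - 68 + 16 - 7 = 83.36

83.36 dB


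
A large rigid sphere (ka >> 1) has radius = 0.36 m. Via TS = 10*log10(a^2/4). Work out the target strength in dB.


TS = 10*log10(0.36^2 / 4) = 10*log10(0.0324) = -14.89

-14.89 dB


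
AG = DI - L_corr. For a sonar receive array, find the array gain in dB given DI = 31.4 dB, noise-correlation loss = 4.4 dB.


AG = DI - L_corr = 31.4 - 4.4 = 27.0

27.0 dB


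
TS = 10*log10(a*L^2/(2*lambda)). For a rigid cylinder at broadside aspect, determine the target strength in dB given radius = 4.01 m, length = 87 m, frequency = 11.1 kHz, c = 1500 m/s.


50.5 dB


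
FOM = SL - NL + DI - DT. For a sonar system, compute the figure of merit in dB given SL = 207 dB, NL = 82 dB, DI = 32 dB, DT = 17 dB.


FOM = SL - NL + DI - DT = 207 - 82 + 32 - 17 = 140

140 dB


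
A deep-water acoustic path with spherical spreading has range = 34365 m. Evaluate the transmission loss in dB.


90.72 dB


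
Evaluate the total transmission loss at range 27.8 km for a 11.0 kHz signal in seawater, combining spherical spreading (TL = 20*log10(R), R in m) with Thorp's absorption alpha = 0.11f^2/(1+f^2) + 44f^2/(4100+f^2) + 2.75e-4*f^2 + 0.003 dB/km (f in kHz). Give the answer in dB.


Step 1 (Thorp): alpha = 0.11*121.0/(1+121.0) + 44*121.0/(4100+121.0) + 2.75e-4*121.0 + 0.003 = 1.4067 dB/km
Step 2: TL_spread = 20*log10(27800) = 88.88 dB
Step 3: TL_abs = alpha*R = 1.4067 * 27.8 = 39.11 dB
Step 4: TL_total = 88.88 + 39.11 = 127.99

127.99 dB


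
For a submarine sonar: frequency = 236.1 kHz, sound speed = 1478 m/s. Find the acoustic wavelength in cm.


lambda = c/f = 1478 / 236100 = 0.0063 m = 0.63 cm

0.63 cm


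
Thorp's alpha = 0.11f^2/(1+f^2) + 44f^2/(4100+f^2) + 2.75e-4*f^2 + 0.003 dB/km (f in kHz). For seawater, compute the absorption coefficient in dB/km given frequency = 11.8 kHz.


1.596 dB/km


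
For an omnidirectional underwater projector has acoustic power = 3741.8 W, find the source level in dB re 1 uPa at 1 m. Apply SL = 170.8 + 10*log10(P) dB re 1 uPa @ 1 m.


SL = 170.8 + 10*log10(3741.8) = 170.8 + 35.73 = 206.53

206.53 dB


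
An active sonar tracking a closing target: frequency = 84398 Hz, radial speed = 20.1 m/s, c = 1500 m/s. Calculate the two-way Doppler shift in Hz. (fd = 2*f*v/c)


fd = 2*f*v/c = 2 * 84398 * 20.1 / 1500 = 2261.87

2261.87 Hz


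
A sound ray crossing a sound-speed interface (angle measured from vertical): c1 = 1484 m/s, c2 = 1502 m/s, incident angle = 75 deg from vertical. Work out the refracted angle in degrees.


sin(theta2) = (c2/c1)*sin(theta1) = (1502/1484)*sin(75 deg) = 0.97764
theta2 = arcsin(0.97764) = 77.86

77.86 deg


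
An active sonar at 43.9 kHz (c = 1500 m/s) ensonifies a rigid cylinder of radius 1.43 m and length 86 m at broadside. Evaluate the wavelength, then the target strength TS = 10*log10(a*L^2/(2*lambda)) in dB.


Step 1: lambda = c/f = 1500/43900 = 0.03417 m
Step 2: TS = 10*log10(a*L^2/(2*lambda)) = 10*log10(1.43*86^2/(2*0.03417)) = 51.9

51.9 dB


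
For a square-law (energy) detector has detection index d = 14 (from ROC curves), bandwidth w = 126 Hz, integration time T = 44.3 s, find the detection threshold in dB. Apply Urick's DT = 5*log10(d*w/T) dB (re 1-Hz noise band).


DT = 5*log10(d*w/T) = 5*log10(14 * 126 / 44.3) = 5*log10(39.82) = 8.0

8.0 dB


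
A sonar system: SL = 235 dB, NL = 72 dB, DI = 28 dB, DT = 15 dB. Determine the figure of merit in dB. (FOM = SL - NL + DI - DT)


FOM = SL - NL + DI - DT = 235 - 72 + 28 - 15 = 176

176 dB


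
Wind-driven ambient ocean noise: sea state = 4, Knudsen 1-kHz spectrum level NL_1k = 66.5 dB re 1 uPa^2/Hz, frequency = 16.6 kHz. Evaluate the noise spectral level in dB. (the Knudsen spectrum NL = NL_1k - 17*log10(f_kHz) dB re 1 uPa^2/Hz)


NL = NL_1k - 17*log10(f_kHz) = 66.5 - 17*log10(16.6) = 66.5 - (20.74) = 45.76

45.76 dB


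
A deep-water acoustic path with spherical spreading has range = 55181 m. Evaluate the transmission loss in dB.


TL = 20*log10(55181) = 94.84

94.84 dB


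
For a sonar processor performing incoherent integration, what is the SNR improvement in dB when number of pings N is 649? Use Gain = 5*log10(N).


14.06 dB


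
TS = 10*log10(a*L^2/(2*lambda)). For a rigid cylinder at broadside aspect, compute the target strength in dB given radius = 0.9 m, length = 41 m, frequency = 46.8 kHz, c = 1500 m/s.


43.73 dB


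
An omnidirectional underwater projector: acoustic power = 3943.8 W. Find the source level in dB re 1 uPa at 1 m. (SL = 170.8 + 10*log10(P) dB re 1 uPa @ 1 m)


206.76 dB


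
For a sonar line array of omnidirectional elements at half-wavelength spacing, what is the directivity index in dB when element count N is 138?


21.4 dB


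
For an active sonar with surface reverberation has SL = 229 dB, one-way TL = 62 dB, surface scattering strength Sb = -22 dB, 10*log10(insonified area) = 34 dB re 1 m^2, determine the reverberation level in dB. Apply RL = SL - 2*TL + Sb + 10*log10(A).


RL = SL - 2*TL + Sb + 10*log10(A) = 229 - 2*62 + (-22) + 34 = 117

117 dB


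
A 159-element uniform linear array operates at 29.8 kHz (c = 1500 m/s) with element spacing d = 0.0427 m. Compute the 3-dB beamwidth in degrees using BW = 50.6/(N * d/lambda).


0.38 deg


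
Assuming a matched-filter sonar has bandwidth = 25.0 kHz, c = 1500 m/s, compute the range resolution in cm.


dR = c/(2*BW) = 1500 / (2 * 25.0e3) = 0.03 m = 3.0 cm

3.0 cm


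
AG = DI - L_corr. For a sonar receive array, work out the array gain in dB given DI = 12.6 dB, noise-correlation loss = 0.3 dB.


AG = DI - L_corr = 12.6 - 0.3 = 12.3

12.3 dB


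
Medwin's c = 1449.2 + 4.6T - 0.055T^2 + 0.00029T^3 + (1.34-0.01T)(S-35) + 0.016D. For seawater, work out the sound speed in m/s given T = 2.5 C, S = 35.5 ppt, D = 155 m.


c = 1449.2 + 4.6*2.5 - 0.055*2.5^2 + 0.00029*2.5^3 + (1.34 - 0.01*2.5)*(35.5 - 35) + 0.016*155 = 1463.5

1463.5 m/s


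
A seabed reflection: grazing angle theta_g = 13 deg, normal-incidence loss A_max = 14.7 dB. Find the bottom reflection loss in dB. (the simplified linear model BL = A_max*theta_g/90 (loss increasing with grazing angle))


2.12 dB


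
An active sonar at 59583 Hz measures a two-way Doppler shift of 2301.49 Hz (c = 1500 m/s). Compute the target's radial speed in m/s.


From fd = 2*f*v/c, v = c*fd/(2*f) = 1500 * 2301.49 / (2*59583) = 28.97

28.97 m/s


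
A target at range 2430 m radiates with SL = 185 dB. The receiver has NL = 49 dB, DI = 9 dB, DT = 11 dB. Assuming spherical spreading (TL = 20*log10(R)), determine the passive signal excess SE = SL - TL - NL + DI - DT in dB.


Step 1: TL = 20*log10(2430) = 67.71 dB
Step 2: SE = 185 - 67.71 - 49 + 9 - 11 = 66.29

66.29 dB


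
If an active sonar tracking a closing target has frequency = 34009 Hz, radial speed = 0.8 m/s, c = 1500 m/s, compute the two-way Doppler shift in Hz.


fd = 2*f*v/c = 2 * 34009 * 0.8 / 1500 = 36.28

36.28 Hz


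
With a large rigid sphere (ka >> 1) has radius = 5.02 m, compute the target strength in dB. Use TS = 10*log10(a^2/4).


TS = 10*log10(5.02^2 / 4) = 10*log10(6.3001) = 7.99

7.99 dB


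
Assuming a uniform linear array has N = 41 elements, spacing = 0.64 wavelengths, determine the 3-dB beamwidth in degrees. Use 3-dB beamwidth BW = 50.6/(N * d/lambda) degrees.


BW = 50.6 / (41 * 0.64) = 50.6 / 26.24 = 1.93

1.93 deg


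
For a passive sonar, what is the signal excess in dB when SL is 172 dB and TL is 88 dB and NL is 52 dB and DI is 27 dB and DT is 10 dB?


49 dB


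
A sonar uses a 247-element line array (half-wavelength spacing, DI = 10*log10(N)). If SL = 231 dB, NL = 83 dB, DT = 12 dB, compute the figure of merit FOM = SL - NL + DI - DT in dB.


159.93 dB


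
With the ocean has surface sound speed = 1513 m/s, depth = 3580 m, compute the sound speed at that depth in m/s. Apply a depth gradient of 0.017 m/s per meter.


c = 1513 + 0.017 * 3580 = 1573.86

1573.86 m/s


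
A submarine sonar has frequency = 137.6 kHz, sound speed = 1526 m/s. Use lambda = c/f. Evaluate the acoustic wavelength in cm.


1.11 cm


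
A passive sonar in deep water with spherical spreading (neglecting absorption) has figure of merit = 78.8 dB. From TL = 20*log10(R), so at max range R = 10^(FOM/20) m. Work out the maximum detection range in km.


At max range FOM = TL, so 20*log10(R) = 78.8
R = 10^(78.8/20) = 8709.64 m = 8.71 km

8.71 km


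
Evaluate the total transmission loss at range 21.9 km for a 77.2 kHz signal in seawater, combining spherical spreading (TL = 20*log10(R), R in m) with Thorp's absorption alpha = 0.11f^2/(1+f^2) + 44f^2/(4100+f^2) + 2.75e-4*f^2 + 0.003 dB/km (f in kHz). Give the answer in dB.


Step 1 (Thorp): alpha = 0.11*5959.84/(1+5959.84) + 44*5959.84/(4100+5959.84) + 2.75e-4*5959.84 + 0.003 = 27.8192 dB/km
Step 2: TL_spread = 20*log10(21900) = 86.81 dB
Step 3: TL_abs = alpha*R = 27.8192 * 21.9 = 609.24 dB
Step 4: TL_total = 86.81 + 609.24 = 696.05

696.05 dB


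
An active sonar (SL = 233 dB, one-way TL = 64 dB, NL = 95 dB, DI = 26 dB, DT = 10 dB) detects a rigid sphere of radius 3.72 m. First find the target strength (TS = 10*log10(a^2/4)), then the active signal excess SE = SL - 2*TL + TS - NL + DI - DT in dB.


Step 1: TS = 10*log10(3.72^2/4) = 5.39 dB
Step 2: SE = SL - 2*TL + TS - NL + DI - DT = 233 - 2*64 + (5.39) - 95 + 26 - 10 = 31.39

31.39 dB


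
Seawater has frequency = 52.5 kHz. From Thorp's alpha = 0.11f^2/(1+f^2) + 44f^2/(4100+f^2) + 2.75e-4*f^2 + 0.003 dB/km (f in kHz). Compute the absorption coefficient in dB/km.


f^2 = 2756.25
alpha = 0.11*2756.25/(1+2756.25) + 44*2756.25/(4100+2756.25) + 2.75e-4*2756.25 + 0.003 = 18.559

18.559 dB/km


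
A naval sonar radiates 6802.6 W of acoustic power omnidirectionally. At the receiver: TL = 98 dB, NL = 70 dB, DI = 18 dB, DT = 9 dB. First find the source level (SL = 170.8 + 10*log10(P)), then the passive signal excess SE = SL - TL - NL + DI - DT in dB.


Step 1: SL = 170.8 + 10*log10(6802.6) = 209.13 dB
Step 2: SE = SL - TL - NL + DI - DT = 209.13 - 98 - 70 + 18 - 9 = 50.13

50.13 dB


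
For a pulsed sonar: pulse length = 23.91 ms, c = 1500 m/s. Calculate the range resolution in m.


17.9325 m


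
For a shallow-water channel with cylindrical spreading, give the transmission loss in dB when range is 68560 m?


TL = 10*log10(68560) = 48.36

48.36 dB


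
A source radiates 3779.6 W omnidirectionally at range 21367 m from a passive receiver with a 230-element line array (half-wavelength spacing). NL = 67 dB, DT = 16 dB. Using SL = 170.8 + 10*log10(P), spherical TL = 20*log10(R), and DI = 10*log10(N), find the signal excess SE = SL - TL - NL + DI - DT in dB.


Step 1: SL = 170.8 + 10*log10(3779.6) = 206.57 dB
Step 2: TL = 20*log10(21367) = 86.59 dB
Step 3: DI = 10*log10(230) = 23.62 dB
Step 4: SE = SL - TL - NL + DI - DT = 206.57 - 86.59 - 67 + 23.62 - 16 = 60.6

60.6 dB


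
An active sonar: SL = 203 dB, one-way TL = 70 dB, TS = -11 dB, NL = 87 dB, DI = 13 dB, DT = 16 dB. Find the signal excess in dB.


SE = SL - 2*TL + TS - NL + DI - DT = 203 - 2*70 + (-11) - 87 + 13 - 16 = -38

-38 dB


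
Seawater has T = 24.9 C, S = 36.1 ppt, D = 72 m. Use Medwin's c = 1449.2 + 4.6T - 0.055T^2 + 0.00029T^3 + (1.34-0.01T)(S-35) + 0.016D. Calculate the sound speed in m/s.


c = 1449.2 + 4.6*24.9 - 0.055*24.9^2 + 0.00029*24.9^3 + (1.34 - 0.01*24.9)*(36.1 - 35) + 0.016*72 = 1536.47

1536.47 m/s


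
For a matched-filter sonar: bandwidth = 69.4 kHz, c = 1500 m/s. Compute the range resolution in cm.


dR = c/(2*BW) = 1500 / (2 * 69.4e3) = 0.0108 m = 1.08 cm

1.08 cm


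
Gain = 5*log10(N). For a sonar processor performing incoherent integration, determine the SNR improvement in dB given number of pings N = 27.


Gain = 5*log10(27) = 7.16

7.16 dB


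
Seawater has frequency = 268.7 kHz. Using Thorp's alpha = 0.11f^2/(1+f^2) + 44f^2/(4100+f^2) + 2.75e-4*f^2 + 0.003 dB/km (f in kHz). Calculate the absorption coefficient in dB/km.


f^2 = 72199.69
alpha = 0.11*72199.69/(1+72199.69) + 44*72199.69/(4100+72199.69) + 2.75e-4*72199.69 + 0.003 = 61.604

61.604 dB/km


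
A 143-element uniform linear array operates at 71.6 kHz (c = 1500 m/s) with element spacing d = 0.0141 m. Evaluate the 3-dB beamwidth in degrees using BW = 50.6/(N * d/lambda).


Step 1: lambda = 1500/71600 = 0.02095 m
Step 2: d/lambda = 0.0141/0.02095 = 0.673
Step 3: BW = 50.6/(N * d/lambda) = 50.6/(143 * 0.673) = 0.53

0.53 deg


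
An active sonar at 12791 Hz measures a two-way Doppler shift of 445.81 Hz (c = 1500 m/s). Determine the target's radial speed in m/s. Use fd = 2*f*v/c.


From fd = 2*f*v/c, v = c*fd/(2*f) = 1500 * 445.81 / (2*12791) = 26.14

26.14 m/s


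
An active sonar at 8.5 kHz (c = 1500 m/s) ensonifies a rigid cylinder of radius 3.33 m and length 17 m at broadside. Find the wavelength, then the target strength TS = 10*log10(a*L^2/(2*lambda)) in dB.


Step 1: lambda = c/f = 1500/8500 = 0.17647 m
Step 2: TS = 10*log10(a*L^2/(2*lambda)) = 10*log10(3.33*17^2/(2*0.17647)) = 34.36

34.36 dB


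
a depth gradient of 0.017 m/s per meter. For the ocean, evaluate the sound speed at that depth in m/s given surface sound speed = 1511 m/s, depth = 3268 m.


c = 1511 + 0.017 * 3268 = 1566.556

1566.556 m/s


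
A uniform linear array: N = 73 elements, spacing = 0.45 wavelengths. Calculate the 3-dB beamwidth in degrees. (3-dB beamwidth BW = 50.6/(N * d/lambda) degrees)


1.54 deg


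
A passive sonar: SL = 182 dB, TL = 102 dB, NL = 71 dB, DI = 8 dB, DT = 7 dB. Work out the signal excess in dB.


SE = SL - TL - NL + DI - DT = 182 - 102 - 71 + 8 - 7 = 10

10 dB


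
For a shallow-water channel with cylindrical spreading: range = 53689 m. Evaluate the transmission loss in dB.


TL = 10*log10(53689) = 47.3

47.3 dB


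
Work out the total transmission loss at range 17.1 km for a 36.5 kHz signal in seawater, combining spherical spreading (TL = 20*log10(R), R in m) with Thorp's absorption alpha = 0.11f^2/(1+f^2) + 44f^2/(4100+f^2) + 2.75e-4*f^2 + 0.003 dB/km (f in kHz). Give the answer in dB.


Step 1 (Thorp): alpha = 0.11*1332.25/(1+1332.25) + 44*1332.25/(4100+1332.25) + 2.75e-4*1332.25 + 0.003 = 11.2702 dB/km
Step 2: TL_spread = 20*log10(17100) = 84.66 dB
Step 3: TL_abs = alpha*R = 11.2702 * 17.1 = 192.72 dB
Step 4: TL_total = 84.66 + 192.72 = 277.38

277.38 dB


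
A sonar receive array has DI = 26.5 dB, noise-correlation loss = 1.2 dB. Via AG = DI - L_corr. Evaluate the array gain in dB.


AG = DI - L_corr = 26.5 - 1.2 = 25.3

25.3 dB


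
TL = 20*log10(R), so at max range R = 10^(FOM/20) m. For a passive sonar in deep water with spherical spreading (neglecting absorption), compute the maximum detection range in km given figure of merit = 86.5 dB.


At max range FOM = TL, so 20*log10(R) = 86.5
R = 10^(86.5/20) = 21134.89 m = 21.13 km

21.13 km


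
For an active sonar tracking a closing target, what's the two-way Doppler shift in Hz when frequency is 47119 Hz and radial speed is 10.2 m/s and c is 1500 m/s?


640.82 Hz


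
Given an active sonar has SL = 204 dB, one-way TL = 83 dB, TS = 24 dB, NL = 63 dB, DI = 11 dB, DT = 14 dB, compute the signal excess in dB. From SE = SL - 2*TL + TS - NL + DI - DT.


SE = SL - 2*TL + TS - NL + DI - DT = 204 - 2*83 + (24) - 63 + 11 - 14 = -4

-4 dB


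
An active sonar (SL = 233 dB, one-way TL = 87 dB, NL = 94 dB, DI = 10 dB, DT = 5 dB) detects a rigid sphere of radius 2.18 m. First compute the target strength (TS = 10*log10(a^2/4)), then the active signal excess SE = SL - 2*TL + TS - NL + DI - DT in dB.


Step 1: TS = 10*log10(2.18^2/4) = 0.75 dB
Step 2: SE = SL - 2*TL + TS - NL + DI - DT = 233 - 2*87 + (0.75) - 94 + 10 - 5 = -29.25

-29.25 dB


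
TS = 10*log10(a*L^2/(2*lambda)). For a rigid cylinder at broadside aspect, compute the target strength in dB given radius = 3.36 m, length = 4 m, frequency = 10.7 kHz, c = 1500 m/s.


lambda = 1500/10700 = 0.14019 m
TS = 10*log10(3.36*4^2/(2*0.14019)) = 22.83

22.83 dB


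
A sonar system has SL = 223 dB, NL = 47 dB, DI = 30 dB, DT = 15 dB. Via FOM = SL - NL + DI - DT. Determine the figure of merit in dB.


FOM = SL - NL + DI - DT = 223 - 47 + 30 - 15 = 191

191 dB


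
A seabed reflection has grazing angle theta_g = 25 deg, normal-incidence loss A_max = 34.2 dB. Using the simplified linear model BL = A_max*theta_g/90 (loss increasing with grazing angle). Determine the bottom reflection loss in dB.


9.5 dB


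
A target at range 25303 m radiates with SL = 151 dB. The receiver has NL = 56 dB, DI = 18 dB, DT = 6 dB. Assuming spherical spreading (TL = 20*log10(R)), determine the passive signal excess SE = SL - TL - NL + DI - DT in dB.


18.94 dB


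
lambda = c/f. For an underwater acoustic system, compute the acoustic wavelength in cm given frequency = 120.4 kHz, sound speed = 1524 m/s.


1.27 cm


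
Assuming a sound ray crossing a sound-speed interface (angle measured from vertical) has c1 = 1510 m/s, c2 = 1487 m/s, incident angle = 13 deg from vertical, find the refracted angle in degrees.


sin(theta2) = (c2/c1)*sin(theta1) = (1487/1510)*sin(13 deg) = 0.22152
theta2 = arcsin(0.22152) = 12.8

12.8 deg


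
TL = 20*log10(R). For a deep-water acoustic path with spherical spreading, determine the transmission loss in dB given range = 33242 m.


90.43 dB


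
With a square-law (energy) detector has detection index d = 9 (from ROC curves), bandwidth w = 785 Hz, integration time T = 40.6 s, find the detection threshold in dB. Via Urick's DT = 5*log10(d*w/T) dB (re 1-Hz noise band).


11.2 dB


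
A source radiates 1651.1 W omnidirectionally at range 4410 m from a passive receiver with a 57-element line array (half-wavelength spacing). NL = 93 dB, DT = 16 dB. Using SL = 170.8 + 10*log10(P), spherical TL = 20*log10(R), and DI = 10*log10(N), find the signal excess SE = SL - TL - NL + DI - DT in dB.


38.65 dB


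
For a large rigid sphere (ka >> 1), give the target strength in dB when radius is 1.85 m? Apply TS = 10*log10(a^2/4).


TS = 10*log10(1.85^2 / 4) = 10*log10(0.855625) = -0.68

-0.68 dB


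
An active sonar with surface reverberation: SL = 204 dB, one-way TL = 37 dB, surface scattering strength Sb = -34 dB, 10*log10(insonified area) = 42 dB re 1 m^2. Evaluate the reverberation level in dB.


RL = SL - 2*TL + Sb + 10*log10(A) = 204 - 2*37 + (-34) + 42 = 138

138 dB


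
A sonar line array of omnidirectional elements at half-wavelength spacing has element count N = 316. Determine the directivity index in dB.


DI = 10*log10(316) = 25.0

25.0 dB


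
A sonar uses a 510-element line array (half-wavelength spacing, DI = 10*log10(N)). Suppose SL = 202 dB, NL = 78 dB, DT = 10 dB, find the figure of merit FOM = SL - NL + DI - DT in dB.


Step 1: DI = 10*log10(510) = 27.08 dB
Step 2: FOM = SL - NL + DI - DT = 202 - 78 + 27.08 - 10 = 141.08

141.08 dB


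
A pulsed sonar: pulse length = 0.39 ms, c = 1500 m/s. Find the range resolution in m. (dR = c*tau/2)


dR = c*tau/2 = 1500 * 0.39e-3 / 2 = 0.2925

0.2925 m


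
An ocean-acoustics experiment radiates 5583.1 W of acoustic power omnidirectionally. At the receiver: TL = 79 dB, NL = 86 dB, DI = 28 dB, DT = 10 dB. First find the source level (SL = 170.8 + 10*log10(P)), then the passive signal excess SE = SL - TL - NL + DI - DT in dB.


Step 1: SL = 170.8 + 10*log10(5583.1) = 208.27 dB
Step 2: SE = SL - TL - NL + DI - DT = 208.27 - 79 - 86 + 28 - 10 = 61.27

61.27 dB


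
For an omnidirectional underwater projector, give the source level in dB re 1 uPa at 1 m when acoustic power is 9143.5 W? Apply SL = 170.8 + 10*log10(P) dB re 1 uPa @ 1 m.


SL = 170.8 + 10*log10(9143.5) = 170.8 + 39.61 = 210.41

210.41 dB


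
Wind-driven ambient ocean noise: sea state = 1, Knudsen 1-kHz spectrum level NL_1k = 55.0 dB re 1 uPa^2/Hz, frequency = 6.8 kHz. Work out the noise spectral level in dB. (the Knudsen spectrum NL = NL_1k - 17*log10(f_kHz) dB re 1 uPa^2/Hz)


NL = NL_1k - 17*log10(f_kHz) = 55.0 - 17*log10(6.8) = 55.0 - (14.15) = 40.85

40.85 dB


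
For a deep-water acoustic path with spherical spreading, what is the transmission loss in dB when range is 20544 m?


86.25 dB


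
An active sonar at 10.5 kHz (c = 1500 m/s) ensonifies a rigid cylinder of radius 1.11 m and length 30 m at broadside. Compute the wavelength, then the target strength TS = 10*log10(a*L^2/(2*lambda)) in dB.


Step 1: lambda = c/f = 1500/10500 = 0.14286 m
Step 2: TS = 10*log10(a*L^2/(2*lambda)) = 10*log10(1.11*30^2/(2*0.14286)) = 35.44

35.44 dB


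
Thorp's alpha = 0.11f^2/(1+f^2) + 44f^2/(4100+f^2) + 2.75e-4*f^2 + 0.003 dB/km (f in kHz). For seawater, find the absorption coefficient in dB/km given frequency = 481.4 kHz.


f^2 = 231745.96
alpha = 0.11*231745.96/(1+231745.96) + 44*231745.96/(4100+231745.96) + 2.75e-4*231745.96 + 0.003 = 107.078

107.078 dB/km


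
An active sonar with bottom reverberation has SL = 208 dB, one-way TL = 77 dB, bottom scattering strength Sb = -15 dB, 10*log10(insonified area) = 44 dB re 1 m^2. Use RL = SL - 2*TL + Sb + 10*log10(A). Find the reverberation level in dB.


RL = SL - 2*TL + Sb + 10*log10(A) = 208 - 2*77 + (-15) + 44 = 83

83 dB


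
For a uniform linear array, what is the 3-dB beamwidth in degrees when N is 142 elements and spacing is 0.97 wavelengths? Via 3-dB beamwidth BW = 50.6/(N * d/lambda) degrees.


0.37 deg
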